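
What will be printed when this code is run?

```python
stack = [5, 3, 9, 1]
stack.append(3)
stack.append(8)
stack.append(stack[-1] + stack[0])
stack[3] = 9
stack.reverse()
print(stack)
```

[13, 8, 3, 9, 9, 3, 5]

append 3 → [5, 3, 9, 1, 3]
append 8 → [5, 3, 9, 1, 3, 8]
append stack[-1]+stack[0] = 8+5 = 13 → [5, 3, 9, 1, 3, 8, 13]
stack[3] = 9 → [5, 3, 9, 9, 3, 8, 13]
reverse → [13, 8, 3, 9, 9, 3, 5]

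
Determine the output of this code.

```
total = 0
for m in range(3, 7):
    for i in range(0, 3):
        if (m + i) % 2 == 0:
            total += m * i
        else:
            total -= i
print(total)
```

m=3,i=0: odd sum, total = 0-0 = 0
m=3,i=1: even sum, total = 0+3 = 3
m=3,i=2: odd sum, total = 3-2 = 1
m=4,i=0: even sum, total = 1+0 = 1
m=4,i=1: odd sum, total = 1-1 = 0
m=4,i=2: even sum, total = 0+8 = 8
m=5,i=0: odd sum, total = 8-0 = 8
m=5,i=1: even sum, total = 8+5 = 13
m=5,i=2: odd sum, total = 13-2 = 11
m=6,i=0: even sum, total = 11+0 = 11
m=6,i=1: odd sum, total = 11-1 = 10
m=6,i=2: even sum, total = 10+12 = 22

22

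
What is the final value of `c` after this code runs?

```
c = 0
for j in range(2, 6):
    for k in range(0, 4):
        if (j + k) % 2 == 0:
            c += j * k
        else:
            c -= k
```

j=2,k=0: even sum, c = 0+0 = 0
j=2,k=1: odd sum, c = 0-1 = -1
j=2,k=2: even sum, c = (-1)+4 = 3
j=2,k=3: odd sum, c = 3-3 = 0
j=3,k=0: odd sum, c = 0-0 = 0
j=3,k=1: even sum, c = 0+3 = 3
j=3,k=2: odd sum, c = 3-2 = 1
j=3,k=3: even sum, c = 1+9 = 10
j=4,k=0: even sum, c = 10+0 = 10
j=4,k=1: odd sum, c = 10-1 = 9
j=4,k=2: even sum, c = 9+8 = 17
j=4,k=3: odd sum, c = 17-3 = 14
j=5,k=0: odd sum, c = 14-0 = 14
j=5,k=1: even sum, c = 14+5 = 19
j=5,k=2: odd sum, c = 19-2 = 17
j=5,k=3: even sum, c = 17+15 = 32

32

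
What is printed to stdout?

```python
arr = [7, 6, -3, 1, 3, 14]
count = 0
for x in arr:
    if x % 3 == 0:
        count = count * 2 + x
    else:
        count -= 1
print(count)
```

x=7: not %3==0, count = 0-1 = -1
x=6: %3==0, count = (-1)*2+6 = 4
x=-3: %3==0, count = 4*2+(-3) = 5
x=1: not %3==0, count = 5-1 = 4
x=3: %3==0, count = 4*2+3 = 11
x=14: not %3==0, count = 11-1 = 10

10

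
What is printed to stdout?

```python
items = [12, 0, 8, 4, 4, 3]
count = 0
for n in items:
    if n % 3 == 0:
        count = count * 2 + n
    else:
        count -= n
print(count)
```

n=12: %3==0, count = 0*2+12 = 12
n=0: %3==0, count = 12*2+0 = 24
n=8: not %3==0, count = 24-8 = 16
n=4: not %3==0, count = 16-4 = 12
n=4: not %3==0, count = 12-4 = 8
n=3: %3==0, count = 8*2+3 = 19

19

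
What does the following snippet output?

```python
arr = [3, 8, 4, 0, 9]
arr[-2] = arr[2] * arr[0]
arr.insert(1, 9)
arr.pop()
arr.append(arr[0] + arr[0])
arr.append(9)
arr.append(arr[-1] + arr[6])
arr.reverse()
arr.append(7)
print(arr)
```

[18, 9, 6, 12, 4, 8, 9, 3, 7]

arr[-2] = arr[2]*arr[0] = 4*3 = 12 → [3, 8, 4, 12, 9]
insert 9 at 1 → [3, 9, 8, 4, 12, 9]
pop() removes 9 → [3, 9, 8, 4, 12]
append arr[0]+arr[0] = 3+3 = 6 → [3, 9, 8, 4, 12, 6]
append 9 → [3, 9, 8, 4, 12, 6, 9]
append arr[-1]+arr[6] = 9+9 = 18 → [3, 9, 8, 4, 12, 6, 9, 18]
reverse → [18, 9, 6, 12, 4, 8, 9, 3]
append 7 → [18, 9, 6, 12, 4, 8, 9, 3, 7]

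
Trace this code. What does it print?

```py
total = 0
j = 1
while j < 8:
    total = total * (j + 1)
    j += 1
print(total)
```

j=1: total = 0*2 = 0
j=2: total = 0*3 = 0
j=3: total = 0*4 = 0
j=4: total = 0*5 = 0
j=5: total = 0*6 = 0
j=6: total = 0*7 = 0
j=7: total = 0*8 = 0

0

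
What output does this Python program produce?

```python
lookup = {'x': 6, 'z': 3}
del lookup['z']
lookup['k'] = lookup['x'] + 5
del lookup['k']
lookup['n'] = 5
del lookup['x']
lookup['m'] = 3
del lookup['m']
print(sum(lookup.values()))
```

5

del 'z' → {'x': 6}
lookup['k'] = lookup['x']+5 = 11 → {'x': 6, 'k': 11}
del 'k' → {'x': 6}
lookup['n'] = 5 → {'x': 6, 'n': 5}
del 'x' → {'n': 5}
lookup['m'] = 3 → {'n': 5, 'm': 3}
del 'm' → {'n': 5}
sum of values = 5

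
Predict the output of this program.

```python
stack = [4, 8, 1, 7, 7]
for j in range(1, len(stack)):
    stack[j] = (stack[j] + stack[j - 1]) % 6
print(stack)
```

j=1: stack[1] = (8+4)%6 = 0 → [4, 0, 1, 7, 7]
j=2: stack[2] = (1+0)%6 = 1 → [4, 0, 1, 7, 7]
j=3: stack[3] = (7+1)%6 = 2 → [4, 0, 1, 2, 7]
j=4: stack[4] = (7+2)%6 = 3 → [4, 0, 1, 2, 3]

[4, 0, 1, 2, 3]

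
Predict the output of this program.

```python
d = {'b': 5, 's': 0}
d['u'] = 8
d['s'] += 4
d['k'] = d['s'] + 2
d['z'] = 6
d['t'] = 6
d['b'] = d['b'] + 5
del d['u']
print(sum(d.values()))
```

32

d['u'] = 8 → {'b': 5, 's': 0, 'u': 8}
d['s'] = 0+4 = 4 → {'b': 5, 's': 4, 'u': 8}
d['k'] = d['s']+2 = 6 → {'b': 5, 's': 4, 'u': 8, 'k': 6}
d['z'] = 6 → {'b': 5, 's': 4, 'u': 8, 'k': 6, 'z': 6}
d['t'] = 6 → {'b': 5, 's': 4, 'u': 8, 'k': 6, 'z': 6, 't': 6}
d['b'] = d['b']+5 = 10 → {'b': 10, 's': 4, 'u': 8, 'k': 6, 'z': 6, 't': 6}
del 'u' → {'b': 10, 's': 4, 'k': 6, 'z': 6, 't': 6}
sum of values = 32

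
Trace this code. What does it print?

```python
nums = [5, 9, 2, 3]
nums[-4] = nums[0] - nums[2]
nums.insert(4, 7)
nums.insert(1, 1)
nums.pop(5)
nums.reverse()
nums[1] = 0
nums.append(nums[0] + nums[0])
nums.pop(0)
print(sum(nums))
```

nums[-4] = nums[0]-nums[2] = 5-2 = 3 → [3, 9, 2, 3]
insert 7 at 4 → [3, 9, 2, 3, 7]
insert 1 at 1 → [3, 1, 9, 2, 3, 7]
pop(5) removes 7 → [3, 1, 9, 2, 3]
reverse → [3, 2, 9, 1, 3]
nums[1] = 0 → [3, 0, 9, 1, 3]
append nums[0]+nums[0] = 3+3 = 6 → [3, 0, 9, 1, 3, 6]
pop(0) removes 3 → [0, 9, 1, 3, 6]
sum = 19

19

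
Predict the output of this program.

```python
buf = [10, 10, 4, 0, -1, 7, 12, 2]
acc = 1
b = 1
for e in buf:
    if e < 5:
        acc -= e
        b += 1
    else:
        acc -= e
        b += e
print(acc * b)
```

-1892

e=10: not <5, acc = 1-10 = -9; b=11
e=10: not <5, acc = (-9)-10 = -19; b=21
e=4: <5, acc = (-19)-4 = -23; b=22
e=0: <5, acc = (-23)-0 = -23; b=23
e=-1: <5, acc = (-23)-(-1) = -22; b=24
e=7: not <5, acc = (-22)-7 = -29; b=31
e=12: not <5, acc = (-29)-12 = -41; b=43
e=2: <5, acc = (-41)-2 = -43; b=44
acc*b = (-43)*44 = -1892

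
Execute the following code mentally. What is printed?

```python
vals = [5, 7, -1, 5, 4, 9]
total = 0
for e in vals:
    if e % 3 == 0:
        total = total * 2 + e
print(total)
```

e=5: not %3==0
e=7: not %3==0
e=-1: not %3==0
e=5: not %3==0
e=4: not %3==0
e=9: %3==0, total = 0*2+9 = 9

9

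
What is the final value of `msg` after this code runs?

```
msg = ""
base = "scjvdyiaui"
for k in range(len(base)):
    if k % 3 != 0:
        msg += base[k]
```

'cjdyau'

k=0: skip
k=1: add 'c' → 'c'
k=2: add 'j' → 'cj'
k=3: skip
k=4: add 'd' → 'cjd'
k=5: add 'y' → 'cjdy'
k=6: skip
k=7: add 'a' → 'cjdya'
k=8: add 'u' → 'cjdyau'
k=9: skip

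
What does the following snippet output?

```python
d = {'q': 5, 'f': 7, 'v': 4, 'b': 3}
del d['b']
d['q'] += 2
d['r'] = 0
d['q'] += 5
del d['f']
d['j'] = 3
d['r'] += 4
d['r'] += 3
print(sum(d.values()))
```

del 'b' → {'q': 5, 'f': 7, 'v': 4}
d['q'] = 5+2 = 7 → {'q': 7, 'f': 7, 'v': 4}
d['r'] = 0 → {'q': 7, 'f': 7, 'v': 4, 'r': 0}
d['q'] = 7+5 = 12 → {'q': 12, 'f': 7, 'v': 4, 'r': 0}
del 'f' → {'q': 12, 'v': 4, 'r': 0}
d['j'] = 3 → {'q': 12, 'v': 4, 'r': 0, 'j': 3}
d['r'] = 0+4 = 4 → {'q': 12, 'v': 4, 'r': 4, 'j': 3}
d['r'] = 4+3 = 7 → {'q': 12, 'v': 4, 'r': 7, 'j': 3}
sum of values = 26

26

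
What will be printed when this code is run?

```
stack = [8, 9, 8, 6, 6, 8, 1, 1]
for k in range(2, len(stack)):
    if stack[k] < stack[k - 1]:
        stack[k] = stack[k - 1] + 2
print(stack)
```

[8, 9, 11, 13, 15, 17, 19, 21]

k=2: 8<9, stack[2] = 9+2 = 11 → [8, 9, 11, 6, 6, 8, 1, 1]
k=3: 6<11, stack[3] = 11+2 = 13 → [8, 9, 11, 13, 6, 8, 1, 1]
k=4: 6<13, stack[4] = 13+2 = 15 → [8, 9, 11, 13, 15, 8, 1, 1]
k=5: 8<15, stack[5] = 15+2 = 17 → [8, 9, 11, 13, 15, 17, 1, 1]
k=6: 1<17, stack[6] = 17+2 = 19 → [8, 9, 11, 13, 15, 17, 19, 1]
k=7: 1<19, stack[7] = 19+2 = 21 → [8, 9, 11, 13, 15, 17, 19, 21]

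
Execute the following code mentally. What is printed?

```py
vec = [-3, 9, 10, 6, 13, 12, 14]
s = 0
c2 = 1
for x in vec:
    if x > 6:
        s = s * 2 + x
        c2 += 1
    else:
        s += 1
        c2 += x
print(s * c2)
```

3186

x=-3: not >6, s = 0+1 = 1; c2=-2
x=9: >6, s = 1*2+9 = 11; c2=-1
x=10: >6, s = 11*2+10 = 32; c2=0
x=6: not >6, s = 32+1 = 33; c2=6
x=13: >6, s = 33*2+13 = 79; c2=7
x=12: >6, s = 79*2+12 = 170; c2=8
x=14: >6, s = 170*2+14 = 354; c2=9
s*c2 = 354*9 = 3186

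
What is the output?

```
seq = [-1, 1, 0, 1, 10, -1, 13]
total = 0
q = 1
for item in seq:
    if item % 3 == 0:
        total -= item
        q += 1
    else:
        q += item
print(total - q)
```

-25

item=-1: not %3==0; q=0
item=1: not %3==0; q=1
item=0: %3==0, total = 0-0 = 0; q=2
item=1: not %3==0; q=3
item=10: not %3==0; q=13
item=-1: not %3==0; q=12
item=13: not %3==0; q=25
total-q = 0-25 = -25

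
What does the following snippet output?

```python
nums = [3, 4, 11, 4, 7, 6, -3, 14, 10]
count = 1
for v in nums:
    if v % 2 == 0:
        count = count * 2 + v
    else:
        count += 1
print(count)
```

v=3: not even, count = 1+1 = 2
v=4: even, count = 2*2+4 = 8
v=11: not even, count = 8+1 = 9
v=4: even, count = 9*2+4 = 22
v=7: not even, count = 22+1 = 23
v=6: even, count = 23*2+6 = 52
v=-3: not even, count = 52+1 = 53
v=14: even, count = 53*2+14 = 120
v=10: even, count = 120*2+10 = 250

250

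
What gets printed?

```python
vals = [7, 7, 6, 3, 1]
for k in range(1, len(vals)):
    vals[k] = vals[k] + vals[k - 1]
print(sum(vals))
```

k=1: vals[1] = 7+7 = 14 → [7, 14, 6, 3, 1]
k=2: vals[2] = 6+14 = 20 → [7, 14, 20, 3, 1]
k=3: vals[3] = 3+20 = 23 → [7, 14, 20, 23, 1]
k=4: vals[4] = 1+23 = 24 → [7, 14, 20, 23, 24]
sum = 88

88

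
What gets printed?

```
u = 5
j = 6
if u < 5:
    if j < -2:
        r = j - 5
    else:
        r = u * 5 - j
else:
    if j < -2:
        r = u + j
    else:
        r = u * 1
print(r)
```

5

u=5, j=6
u < 5 is False; j < -2 is False
→ r = u * 1 = 5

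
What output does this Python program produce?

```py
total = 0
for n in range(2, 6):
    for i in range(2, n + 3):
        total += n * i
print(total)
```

n=2,i=2: total = 0+4 = 4
n=2,i=3: total = 4+6 = 10
n=2,i=4: total = 10+8 = 18
n=3,i=2: total = 18+6 = 24
n=3,i=3: total = 24+9 = 33
n=3,i=4: total = 33+12 = 45
n=3,i=5: total = 45+15 = 60
n=4,i=2: total = 60+8 = 68
n=4,i=3: total = 68+12 = 80
n=4,i=4: total = 80+16 = 96
n=4,i=5: total = 96+20 = 116
n=4,i=6: total = 116+24 = 140
n=5,i=2: total = 140+10 = 150
n=5,i=3: total = 150+15 = 165
n=5,i=4: total = 165+20 = 185
n=5,i=5: total = 185+25 = 210
n=5,i=6: total = 210+30 = 240
n=5,i=7: total = 240+35 = 275

275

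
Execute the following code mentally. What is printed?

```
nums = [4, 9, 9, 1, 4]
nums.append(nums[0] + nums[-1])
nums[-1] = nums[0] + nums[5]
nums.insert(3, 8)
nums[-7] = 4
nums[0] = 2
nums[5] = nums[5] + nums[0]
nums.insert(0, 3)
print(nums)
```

[3, 2, 9, 9, 8, 1, 6, 12]

append nums[0]+nums[-1] = 4+4 = 8 → [4, 9, 9, 1, 4, 8]
nums[-1] = nums[0]+nums[5] = 4+8 = 12 → [4, 9, 9, 1, 4, 12]
insert 8 at 3 → [4, 9, 9, 8, 1, 4, 12]
nums[-7] = 4 → [4, 9, 9, 8, 1, 4, 12]
nums[0] = 2 → [2, 9, 9, 8, 1, 4, 12]
nums[5] = nums[5]+nums[0] = 4+2 = 6 → [2, 9, 9, 8, 1, 6, 12]
insert 3 at 0 → [3, 2, 9, 9, 8, 1, 6, 12]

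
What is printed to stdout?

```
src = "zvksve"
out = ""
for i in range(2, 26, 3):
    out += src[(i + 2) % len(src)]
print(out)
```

i=2: add src[4]='v' → 'v'
i=5: add src[1]='v' → 'vv'
i=8: add src[4]='v' → 'vvv'
i=11: add src[1]='v' → 'vvvv'
i=14: add src[4]='v' → 'vvvvv'
i=17: add src[1]='v' → 'vvvvvv'
i=20: add src[4]='v' → 'vvvvvvv'
i=23: add src[1]='v' → 'vvvvvvvv'

vvvvvvvv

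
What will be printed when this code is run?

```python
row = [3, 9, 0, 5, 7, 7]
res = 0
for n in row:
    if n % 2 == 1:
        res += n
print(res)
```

n=3: odd, res = 0+3 = 3
n=9: odd, res = 3+9 = 12
n=0: not odd
n=5: odd, res = 12+5 = 17
n=7: odd, res = 17+7 = 24
n=7: odd, res = 24+7 = 31

31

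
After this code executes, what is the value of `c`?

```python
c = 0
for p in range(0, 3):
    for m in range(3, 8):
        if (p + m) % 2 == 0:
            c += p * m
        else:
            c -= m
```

p=0,m=3: odd sum, c = 0-3 = -3
p=0,m=4: even sum, c = (-3)+0 = -3
p=0,m=5: odd sum, c = (-3)-5 = -8
p=0,m=6: even sum, c = (-8)+0 = -8
p=0,m=7: odd sum, c = (-8)-7 = -15
p=1,m=3: even sum, c = (-15)+3 = -12
p=1,m=4: odd sum, c = (-12)-4 = -16
p=1,m=5: even sum, c = (-16)+5 = -11
p=1,m=6: odd sum, c = (-11)-6 = -17
p=1,m=7: even sum, c = (-17)+7 = -10
p=2,m=3: odd sum, c = (-10)-3 = -13
p=2,m=4: even sum, c = (-13)+8 = -5
p=2,m=5: odd sum, c = (-5)-5 = -10
p=2,m=6: even sum, c = (-10)+12 = 2
p=2,m=7: odd sum, c = 2-7 = -5

-5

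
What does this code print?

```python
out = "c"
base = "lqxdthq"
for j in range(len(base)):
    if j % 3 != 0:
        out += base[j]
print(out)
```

j=0: skip
j=1: add 'q' → 'cq'
j=2: add 'x' → 'cqx'
j=3: skip
j=4: add 't' → 'cqxt'
j=5: add 'h' → 'cqxth'
j=6: skip

cqxth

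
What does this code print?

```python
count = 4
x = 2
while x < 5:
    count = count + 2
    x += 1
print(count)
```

10

x=2: count = 4+2 = 6
x=3: count = 6+2 = 8
x=4: count = 8+2 = 10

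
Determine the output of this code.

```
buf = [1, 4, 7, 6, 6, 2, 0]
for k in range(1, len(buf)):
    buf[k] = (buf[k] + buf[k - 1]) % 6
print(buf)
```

k=1: buf[1] = (4+1)%6 = 5 → [1, 5, 7, 6, 6, 2, 0]
k=2: buf[2] = (7+5)%6 = 0 → [1, 5, 0, 6, 6, 2, 0]
k=3: buf[3] = (6+0)%6 = 0 → [1, 5, 0, 0, 6, 2, 0]
k=4: buf[4] = (6+0)%6 = 0 → [1, 5, 0, 0, 0, 2, 0]
k=5: buf[5] = (2+0)%6 = 2 → [1, 5, 0, 0, 0, 2, 0]
k=6: buf[6] = (0+2)%6 = 2 → [1, 5, 0, 0, 0, 2, 2]

[1, 5, 0, 0, 0, 2, 2]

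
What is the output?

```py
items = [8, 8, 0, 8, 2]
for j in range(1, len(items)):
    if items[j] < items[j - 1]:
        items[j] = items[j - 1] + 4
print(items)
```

j=1: 8>=8, unchanged → [8, 8, 0, 8, 2]
j=2: 0<8, items[2] = 8+4 = 12 → [8, 8, 12, 8, 2]
j=3: 8<12, items[3] = 12+4 = 16 → [8, 8, 12, 16, 2]
j=4: 2<16, items[4] = 16+4 = 20 → [8, 8, 12, 16, 20]

[8, 8, 12, 16, 20]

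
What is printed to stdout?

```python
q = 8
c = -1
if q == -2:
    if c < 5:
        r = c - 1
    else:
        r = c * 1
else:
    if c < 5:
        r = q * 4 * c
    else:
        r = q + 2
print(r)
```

-32

q=8, c=-1
q == -2 is False; c < 5 is True
→ r = q * 4 * c = -32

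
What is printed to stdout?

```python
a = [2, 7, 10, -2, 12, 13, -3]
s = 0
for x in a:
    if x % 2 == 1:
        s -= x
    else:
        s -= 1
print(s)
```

x=2: not odd, s = 0-1 = -1
x=7: odd, s = (-1)-7 = -8
x=10: not odd, s = (-8)-1 = -9
x=-2: not odd, s = (-9)-1 = -10
x=12: not odd, s = (-10)-1 = -11
x=13: odd, s = (-11)-13 = -24
x=-3: odd, s = (-24)-(-3) = -21

-21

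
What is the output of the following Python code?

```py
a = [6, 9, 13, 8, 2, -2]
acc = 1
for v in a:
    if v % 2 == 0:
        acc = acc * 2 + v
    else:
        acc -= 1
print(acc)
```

82

v=6: even, acc = 1*2+6 = 8
v=9: not even, acc = 8-1 = 7
v=13: not even, acc = 7-1 = 6
v=8: even, acc = 6*2+8 = 20
v=2: even, acc = 20*2+2 = 42
v=-2: even, acc = 42*2+(-2) = 82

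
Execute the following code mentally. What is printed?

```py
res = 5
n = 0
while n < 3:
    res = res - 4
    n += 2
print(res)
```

-3

n=0: res = 5-4 = 1
n=2: res = 1-4 = -3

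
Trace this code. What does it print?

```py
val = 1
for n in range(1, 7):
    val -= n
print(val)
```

n=1: val = 1-1 = 0
n=2: val = 0-2 = -2
n=3: val = (-2)-3 = -5
n=4: val = (-5)-4 = -9
n=5: val = (-9)-5 = -14
n=6: val = (-14)-6 = -20

-20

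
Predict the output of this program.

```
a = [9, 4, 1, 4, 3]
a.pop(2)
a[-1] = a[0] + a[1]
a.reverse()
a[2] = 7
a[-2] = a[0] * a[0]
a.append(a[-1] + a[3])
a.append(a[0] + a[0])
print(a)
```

[13, 4, 169, 9, 18, 26]

pop(2) removes 1 → [9, 4, 4, 3]
a[-1] = a[0]+a[1] = 9+4 = 13 → [9, 4, 4, 13]
reverse → [13, 4, 4, 9]
a[2] = 7 → [13, 4, 7, 9]
a[-2] = a[0]*a[0] = 13*13 = 169 → [13, 4, 169, 9]
append a[-1]+a[3] = 9+9 = 18 → [13, 4, 169, 9, 18]
append a[0]+a[0] = 13+13 = 26 → [13, 4, 169, 9, 18, 26]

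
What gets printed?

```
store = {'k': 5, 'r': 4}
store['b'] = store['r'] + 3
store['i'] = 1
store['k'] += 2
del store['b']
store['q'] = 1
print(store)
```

{'k': 7, 'r': 4, 'i': 1, 'q': 1}

store['b'] = store['r']+3 = 7 → {'k': 5, 'r': 4, 'b': 7}
store['i'] = 1 → {'k': 5, 'r': 4, 'b': 7, 'i': 1}
store['k'] = 5+2 = 7 → {'k': 7, 'r': 4, 'b': 7, 'i': 1}
del 'b' → {'k': 7, 'r': 4, 'i': 1}
store['q'] = 1 → {'k': 7, 'r': 4, 'i': 1, 'q': 1}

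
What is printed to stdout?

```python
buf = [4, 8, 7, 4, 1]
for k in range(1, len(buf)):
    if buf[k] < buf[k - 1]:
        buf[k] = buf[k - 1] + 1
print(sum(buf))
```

42

k=1: 8>=4, unchanged → [4, 8, 7, 4, 1]
k=2: 7<8, buf[2] = 8+1 = 9 → [4, 8, 9, 4, 1]
k=3: 4<9, buf[3] = 9+1 = 10 → [4, 8, 9, 10, 1]
k=4: 1<10, buf[4] = 10+1 = 11 → [4, 8, 9, 10, 11]
sum = 42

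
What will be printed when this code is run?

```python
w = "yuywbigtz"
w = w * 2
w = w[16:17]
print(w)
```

repeat ×2 → 'yuywbigtzyuywbigtz'
slice [16:17] → 't'

t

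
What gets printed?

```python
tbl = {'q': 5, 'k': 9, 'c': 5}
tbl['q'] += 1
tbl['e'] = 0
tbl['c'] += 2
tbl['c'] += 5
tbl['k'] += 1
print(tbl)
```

{'q': 6, 'k': 10, 'c': 12, 'e': 0}

tbl['q'] = 5+1 = 6 → {'q': 6, 'k': 9, 'c': 5}
tbl['e'] = 0 → {'q': 6, 'k': 9, 'c': 5, 'e': 0}
tbl['c'] = 5+2 = 7 → {'q': 6, 'k': 9, 'c': 7, 'e': 0}
tbl['c'] = 7+5 = 12 → {'q': 6, 'k': 9, 'c': 12, 'e': 0}
tbl['k'] = 9+1 = 10 → {'q': 6, 'k': 10, 'c': 12, 'e': 0}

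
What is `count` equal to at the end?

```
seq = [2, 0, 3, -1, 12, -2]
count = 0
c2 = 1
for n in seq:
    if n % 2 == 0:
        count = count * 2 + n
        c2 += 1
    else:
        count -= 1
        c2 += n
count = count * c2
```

210

n=2: even, count = 0*2+2 = 2; c2=2
n=0: even, count = 2*2+0 = 4; c2=3
n=3: not even, count = 4-1 = 3; c2=6
n=-1: not even, count = 3-1 = 2; c2=5
n=12: even, count = 2*2+12 = 16; c2=6
n=-2: even, count = 16*2+(-2) = 30; c2=7
count*c2 = 30*7 = 210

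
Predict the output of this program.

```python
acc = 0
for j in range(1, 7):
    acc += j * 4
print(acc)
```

j=1: acc = 0+1*4 = 4
j=2: acc = 4+2*4 = 12
j=3: acc = 12+3*4 = 24
j=4: acc = 24+4*4 = 40
j=5: acc = 40+5*4 = 60
j=6: acc = 60+6*4 = 84

84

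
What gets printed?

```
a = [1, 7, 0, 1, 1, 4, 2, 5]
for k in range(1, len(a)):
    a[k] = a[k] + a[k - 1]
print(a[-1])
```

k=1: a[1] = 7+1 = 8 → [1, 8, 0, 1, 1, 4, 2, 5]
k=2: a[2] = 0+8 = 8 → [1, 8, 8, 1, 1, 4, 2, 5]
k=3: a[3] = 1+8 = 9 → [1, 8, 8, 9, 1, 4, 2, 5]
k=4: a[4] = 1+9 = 10 → [1, 8, 8, 9, 10, 4, 2, 5]
k=5: a[5] = 4+10 = 14 → [1, 8, 8, 9, 10, 14, 2, 5]
k=6: a[6] = 2+14 = 16 → [1, 8, 8, 9, 10, 14, 16, 5]
k=7: a[7] = 5+16 = 21 → [1, 8, 8, 9, 10, 14, 16, 21]

21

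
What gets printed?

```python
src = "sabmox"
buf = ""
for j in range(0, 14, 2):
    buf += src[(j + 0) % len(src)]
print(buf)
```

j=0: add src[0]='s' → 's'
j=2: add src[2]='b' → 'sb'
j=4: add src[4]='o' → 'sbo'
j=6: add src[0]='s' → 'sbos'
j=8: add src[2]='b' → 'sbosb'
j=10: add src[4]='o' → 'sbosbo'
j=12: add src[0]='s' → 'sbosbos'

sbosbos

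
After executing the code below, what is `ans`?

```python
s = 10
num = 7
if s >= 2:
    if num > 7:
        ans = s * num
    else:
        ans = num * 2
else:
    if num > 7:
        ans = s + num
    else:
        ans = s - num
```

14

s=10, num=7
s >= 2 is True; num > 7 is False
→ ans = num * 2 = 14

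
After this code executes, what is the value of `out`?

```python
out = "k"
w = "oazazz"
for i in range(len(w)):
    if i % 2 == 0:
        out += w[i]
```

i=0: add 'o' → 'ko'
i=1: skip
i=2: add 'z' → 'koz'
i=3: skip
i=4: add 'z' → 'kozz'
i=5: skip

'kozz'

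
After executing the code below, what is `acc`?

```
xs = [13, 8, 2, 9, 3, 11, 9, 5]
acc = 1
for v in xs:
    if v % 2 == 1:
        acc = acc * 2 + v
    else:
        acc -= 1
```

v=13: odd, acc = 1*2+13 = 15
v=8: not odd, acc = 15-1 = 14
v=2: not odd, acc = 14-1 = 13
v=9: odd, acc = 13*2+9 = 35
v=3: odd, acc = 35*2+3 = 73
v=11: odd, acc = 73*2+11 = 157
v=9: odd, acc = 157*2+9 = 323
v=5: odd, acc = 323*2+5 = 651

651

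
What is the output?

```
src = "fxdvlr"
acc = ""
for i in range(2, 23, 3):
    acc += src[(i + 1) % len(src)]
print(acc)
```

vfvfvfv

i=2: add src[3]='v' → 'v'
i=5: add src[0]='f' → 'vf'
i=8: add src[3]='v' → 'vfv'
i=11: add src[0]='f' → 'vfvf'
i=14: add src[3]='v' → 'vfvfv'
i=17: add src[0]='f' → 'vfvfvf'
i=20: add src[3]='v' → 'vfvfvfv'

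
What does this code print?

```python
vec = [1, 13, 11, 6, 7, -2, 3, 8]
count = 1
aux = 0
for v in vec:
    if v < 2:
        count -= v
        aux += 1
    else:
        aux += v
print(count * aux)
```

100

v=1: <2, count = 1-1 = 0; aux=1
v=13: not <2; aux=14
v=11: not <2; aux=25
v=6: not <2; aux=31
v=7: not <2; aux=38
v=-2: <2, count = 0-(-2) = 2; aux=39
v=3: not <2; aux=42
v=8: not <2; aux=50
count*aux = 2*50 = 100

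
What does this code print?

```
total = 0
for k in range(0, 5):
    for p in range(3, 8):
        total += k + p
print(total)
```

175

k=0,p=3: total = 0+3 = 3
k=0,p=4: total = 3+4 = 7
k=0,p=5: total = 7+5 = 12
k=0,p=6: total = 12+6 = 18
k=0,p=7: total = 18+7 = 25
k=1,p=3: total = 25+4 = 29
k=1,p=4: total = 29+5 = 34
k=1,p=5: total = 34+6 = 40
k=1,p=6: total = 40+7 = 47
k=1,p=7: total = 47+8 = 55
k=2,p=3: total = 55+5 = 60
k=2,p=4: total = 60+6 = 66
k=2,p=5: total = 66+7 = 73
k=2,p=6: total = 73+8 = 81
k=2,p=7: total = 81+9 = 90
k=3,p=3: total = 90+6 = 96
k=3,p=4: total = 96+7 = 103
k=3,p=5: total = 103+8 = 111
k=3,p=6: total = 111+9 = 120
k=3,p=7: total = 120+10 = 130
k=4,p=3: total = 130+7 = 137
k=4,p=4: total = 137+8 = 145
k=4,p=5: total = 145+9 = 154
k=4,p=6: total = 154+10 = 164
k=4,p=7: total = 164+11 = 175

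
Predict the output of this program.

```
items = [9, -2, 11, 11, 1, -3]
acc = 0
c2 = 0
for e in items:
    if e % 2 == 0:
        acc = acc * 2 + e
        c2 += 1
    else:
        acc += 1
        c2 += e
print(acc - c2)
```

-26

e=9: not even, acc = 0+1 = 1; c2=9
e=-2: even, acc = 1*2+(-2) = 0; c2=10
e=11: not even, acc = 0+1 = 1; c2=21
e=11: not even, acc = 1+1 = 2; c2=32
e=1: not even, acc = 2+1 = 3; c2=33
e=-3: not even, acc = 3+1 = 4; c2=30
acc-c2 = 4-30 = -26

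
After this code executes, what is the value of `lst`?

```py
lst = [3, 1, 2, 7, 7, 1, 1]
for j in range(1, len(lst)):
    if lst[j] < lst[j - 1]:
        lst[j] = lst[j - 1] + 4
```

j=1: 1<3, lst[1] = 3+4 = 7 → [3, 7, 2, 7, 7, 1, 1]
j=2: 2<7, lst[2] = 7+4 = 11 → [3, 7, 11, 7, 7, 1, 1]
j=3: 7<11, lst[3] = 11+4 = 15 → [3, 7, 11, 15, 7, 1, 1]
j=4: 7<15, lst[4] = 15+4 = 19 → [3, 7, 11, 15, 19, 1, 1]
j=5: 1<19, lst[5] = 19+4 = 23 → [3, 7, 11, 15, 19, 23, 1]
j=6: 1<23, lst[6] = 23+4 = 27 → [3, 7, 11, 15, 19, 23, 27]

[3, 7, 11, 15, 19, 23, 27]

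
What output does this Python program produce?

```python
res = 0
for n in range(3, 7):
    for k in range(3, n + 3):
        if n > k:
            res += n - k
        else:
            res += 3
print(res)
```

46

n=3,k=3: not 3>3, res = 0+3 = 3
n=3,k=4: not 3>4, res = 3+3 = 6
n=3,k=5: not 3>5, res = 6+3 = 9
n=4,k=3: 4>3, res = 9+1 = 10
n=4,k=4: not 4>4, res = 10+3 = 13
n=4,k=5: not 4>5, res = 13+3 = 16
n=4,k=6: not 4>6, res = 16+3 = 19
n=5,k=3: 5>3, res = 19+2 = 21
n=5,k=4: 5>4, res = 21+1 = 22
n=5,k=5: not 5>5, res = 22+3 = 25
n=5,k=6: not 5>6, res = 25+3 = 28
n=5,k=7: not 5>7, res = 28+3 = 31
n=6,k=3: 6>3, res = 31+3 = 34
n=6,k=4: 6>4, res = 34+2 = 36
n=6,k=5: 6>5, res = 36+1 = 37
n=6,k=6: not 6>6, res = 37+3 = 40
n=6,k=7: not 6>7, res = 40+3 = 43
n=6,k=8: not 6>8, res = 43+3 = 46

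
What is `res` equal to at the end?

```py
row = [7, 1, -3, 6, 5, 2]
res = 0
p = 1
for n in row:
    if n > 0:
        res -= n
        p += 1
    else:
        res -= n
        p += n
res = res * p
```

-54

n=7: >0, res = 0-7 = -7; p=2
n=1: >0, res = (-7)-1 = -8; p=3
n=-3: not >0, res = (-8)-(-3) = -5; p=0
n=6: >0, res = (-5)-6 = -11; p=1
n=5: >0, res = (-11)-5 = -16; p=2
n=2: >0, res = (-16)-2 = -18; p=3
res*p = (-18)*3 = -54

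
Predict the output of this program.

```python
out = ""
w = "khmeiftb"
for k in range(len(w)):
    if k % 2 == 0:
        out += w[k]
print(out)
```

kmit

k=0: add 'k' → 'k'
k=1: skip
k=2: add 'm' → 'km'
k=3: skip
k=4: add 'i' → 'kmi'
k=5: skip
k=6: add 't' → 'kmit'
k=7: skip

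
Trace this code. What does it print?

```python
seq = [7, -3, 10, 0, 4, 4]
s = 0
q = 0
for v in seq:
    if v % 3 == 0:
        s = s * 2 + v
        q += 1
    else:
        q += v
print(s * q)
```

-162

v=7: not %3==0; q=7
v=-3: %3==0, s = 0*2+(-3) = -3; q=8
v=10: not %3==0; q=18
v=0: %3==0, s = (-3)*2+0 = -6; q=19
v=4: not %3==0; q=23
v=4: not %3==0; q=27
s*q = (-6)*27 = -162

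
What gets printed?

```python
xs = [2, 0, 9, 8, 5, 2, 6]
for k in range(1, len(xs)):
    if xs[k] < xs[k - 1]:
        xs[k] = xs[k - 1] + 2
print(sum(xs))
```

k=1: 0<2, xs[1] = 2+2 = 4 → [2, 4, 9, 8, 5, 2, 6]
k=2: 9>=4, unchanged → [2, 4, 9, 8, 5, 2, 6]
k=3: 8<9, xs[3] = 9+2 = 11 → [2, 4, 9, 11, 5, 2, 6]
k=4: 5<11, xs[4] = 11+2 = 13 → [2, 4, 9, 11, 13, 2, 6]
k=5: 2<13, xs[5] = 13+2 = 15 → [2, 4, 9, 11, 13, 15, 6]
k=6: 6<15, xs[6] = 15+2 = 17 → [2, 4, 9, 11, 13, 15, 17]
sum = 71

71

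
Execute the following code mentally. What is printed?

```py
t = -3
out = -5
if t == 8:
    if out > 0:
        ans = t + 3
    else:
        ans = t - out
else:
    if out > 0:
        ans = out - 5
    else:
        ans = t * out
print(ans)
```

t=-3, out=-5
t == 8 is False; out > 0 is False
→ ans = t * out = 15

15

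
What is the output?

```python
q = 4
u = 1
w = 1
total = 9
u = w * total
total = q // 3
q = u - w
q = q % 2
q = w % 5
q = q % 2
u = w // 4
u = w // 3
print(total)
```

1

u = 1*9 = 9
total = 4//3 = 1
q = 9-1 = 8
q = 8%2 = 0
q = 1%5 = 1
q = 1%2 = 1
u = 1//4 = 0
u = 1//3 = 0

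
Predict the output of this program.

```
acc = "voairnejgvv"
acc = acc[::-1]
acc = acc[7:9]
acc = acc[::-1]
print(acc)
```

ai

reverse → 'vvgjenriaov'
slice [7:9] → 'ia'
reverse → 'ai'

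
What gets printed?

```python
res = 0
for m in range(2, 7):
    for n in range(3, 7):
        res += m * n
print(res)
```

360

m=2,n=3: res = 0+6 = 6
m=2,n=4: res = 6+8 = 14
m=2,n=5: res = 14+10 = 24
m=2,n=6: res = 24+12 = 36
m=3,n=3: res = 36+9 = 45
m=3,n=4: res = 45+12 = 57
m=3,n=5: res = 57+15 = 72
m=3,n=6: res = 72+18 = 90
m=4,n=3: res = 90+12 = 102
m=4,n=4: res = 102+16 = 118
m=4,n=5: res = 118+20 = 138
m=4,n=6: res = 138+24 = 162
m=5,n=3: res = 162+15 = 177
m=5,n=4: res = 177+20 = 197
m=5,n=5: res = 197+25 = 222
m=5,n=6: res = 222+30 = 252
m=6,n=3: res = 252+18 = 270
m=6,n=4: res = 270+24 = 294
m=6,n=5: res = 294+30 = 324
m=6,n=6: res = 324+36 = 360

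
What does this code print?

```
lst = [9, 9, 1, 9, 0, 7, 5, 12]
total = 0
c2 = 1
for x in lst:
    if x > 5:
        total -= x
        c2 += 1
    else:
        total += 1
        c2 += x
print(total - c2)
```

-55

x=9: >5, total = 0-9 = -9; c2=2
x=9: >5, total = (-9)-9 = -18; c2=3
x=1: not >5, total = (-18)+1 = -17; c2=4
x=9: >5, total = (-17)-9 = -26; c2=5
x=0: not >5, total = (-26)+1 = -25; c2=5
x=7: >5, total = (-25)-7 = -32; c2=6
x=5: not >5, total = (-32)+1 = -31; c2=11
x=12: >5, total = (-31)-12 = -43; c2=12
total-c2 = (-43)-12 = -55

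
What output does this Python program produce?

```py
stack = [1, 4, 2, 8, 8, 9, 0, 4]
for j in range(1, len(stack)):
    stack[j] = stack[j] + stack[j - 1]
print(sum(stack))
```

j=1: stack[1] = 4+1 = 5 → [1, 5, 2, 8, 8, 9, 0, 4]
j=2: stack[2] = 2+5 = 7 → [1, 5, 7, 8, 8, 9, 0, 4]
j=3: stack[3] = 8+7 = 15 → [1, 5, 7, 15, 8, 9, 0, 4]
j=4: stack[4] = 8+15 = 23 → [1, 5, 7, 15, 23, 9, 0, 4]
j=5: stack[5] = 9+23 = 32 → [1, 5, 7, 15, 23, 32, 0, 4]
j=6: stack[6] = 0+32 = 32 → [1, 5, 7, 15, 23, 32, 32, 4]
j=7: stack[7] = 4+32 = 36 → [1, 5, 7, 15, 23, 32, 32, 36]
sum = 151

151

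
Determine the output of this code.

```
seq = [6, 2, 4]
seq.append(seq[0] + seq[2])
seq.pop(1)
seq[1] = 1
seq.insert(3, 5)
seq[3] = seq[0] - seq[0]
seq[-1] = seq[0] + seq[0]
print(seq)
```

[6, 1, 10, 12]

append seq[0]+seq[2] = 6+4 = 10 → [6, 2, 4, 10]
pop(1) removes 2 → [6, 4, 10]
seq[1] = 1 → [6, 1, 10]
insert 5 at 3 → [6, 1, 10, 5]
seq[3] = seq[0]-seq[0] = 6-6 = 0 → [6, 1, 10, 0]
seq[-1] = seq[0]+seq[0] = 6+6 = 12 → [6, 1, 10, 12]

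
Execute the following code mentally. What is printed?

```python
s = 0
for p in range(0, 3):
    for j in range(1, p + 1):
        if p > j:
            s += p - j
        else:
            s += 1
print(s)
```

p=1,j=1: not 1>1, s = 0+1 = 1
p=2,j=1: 2>1, s = 1+1 = 2
p=2,j=2: not 2>2, s = 2+1 = 3

3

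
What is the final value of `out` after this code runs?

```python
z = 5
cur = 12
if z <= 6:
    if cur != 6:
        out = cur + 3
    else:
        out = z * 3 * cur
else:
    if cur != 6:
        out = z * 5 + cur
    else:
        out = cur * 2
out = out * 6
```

90

z=5, cur=12
z <= 6 is True; cur != 6 is True
→ out = cur + 3 = 15
out = 15*6 = 90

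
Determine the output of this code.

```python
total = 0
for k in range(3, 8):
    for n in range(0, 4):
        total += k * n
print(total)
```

150

k=3,n=0: total = 0+0 = 0
k=3,n=1: total = 0+3 = 3
k=3,n=2: total = 3+6 = 9
k=3,n=3: total = 9+9 = 18
k=4,n=0: total = 18+0 = 18
k=4,n=1: total = 18+4 = 22
k=4,n=2: total = 22+8 = 30
k=4,n=3: total = 30+12 = 42
k=5,n=0: total = 42+0 = 42
k=5,n=1: total = 42+5 = 47
k=5,n=2: total = 47+10 = 57
k=5,n=3: total = 57+15 = 72
k=6,n=0: total = 72+0 = 72
k=6,n=1: total = 72+6 = 78
k=6,n=2: total = 78+12 = 90
k=6,n=3: total = 90+18 = 108
k=7,n=0: total = 108+0 = 108
k=7,n=1: total = 108+7 = 115
k=7,n=2: total = 115+14 = 129
k=7,n=3: total = 129+21 = 150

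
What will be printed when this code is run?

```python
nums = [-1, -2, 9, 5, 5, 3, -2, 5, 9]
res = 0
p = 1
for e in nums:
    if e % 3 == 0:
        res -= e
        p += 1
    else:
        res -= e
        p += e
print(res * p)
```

e=-1: not %3==0, res = 0-(-1) = 1; p=0
e=-2: not %3==0, res = 1-(-2) = 3; p=-2
e=9: %3==0, res = 3-9 = -6; p=-1
e=5: not %3==0, res = (-6)-5 = -11; p=4
e=5: not %3==0, res = (-11)-5 = -16; p=9
e=3: %3==0, res = (-16)-3 = -19; p=10
e=-2: not %3==0, res = (-19)-(-2) = -17; p=8
e=5: not %3==0, res = (-17)-5 = -22; p=13
e=9: %3==0, res = (-22)-9 = -31; p=14
res*p = (-31)*14 = -434

-434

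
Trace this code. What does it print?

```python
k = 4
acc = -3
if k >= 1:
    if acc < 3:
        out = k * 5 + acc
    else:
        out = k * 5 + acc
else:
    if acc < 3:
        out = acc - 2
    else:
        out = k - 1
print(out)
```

17

k=4, acc=-3
k >= 1 is True; acc < 3 is True
→ out = k * 5 + acc = 17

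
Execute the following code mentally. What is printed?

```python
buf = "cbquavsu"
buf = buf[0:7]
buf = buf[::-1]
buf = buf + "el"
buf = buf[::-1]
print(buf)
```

lecbquavs

slice [0:7] → 'cbquavs'
reverse → 'svauqbc'
+ 'el' → 'svauqbcel'
reverse → 'lecbquavs'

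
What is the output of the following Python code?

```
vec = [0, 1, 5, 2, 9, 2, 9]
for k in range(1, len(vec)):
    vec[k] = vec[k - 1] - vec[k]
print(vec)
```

[0, -1, -6, -8, -17, -19, -28]

k=1: vec[1] = 0-1 = -1 → [0, -1, 5, 2, 9, 2, 9]
k=2: vec[2] = (-1)-5 = -6 → [0, -1, -6, 2, 9, 2, 9]
k=3: vec[3] = (-6)-2 = -8 → [0, -1, -6, -8, 9, 2, 9]
k=4: vec[4] = (-8)-9 = -17 → [0, -1, -6, -8, -17, 2, 9]
k=5: vec[5] = (-17)-2 = -19 → [0, -1, -6, -8, -17, -19, 9]
k=6: vec[6] = (-19)-9 = -28 → [0, -1, -6, -8, -17, -19, -28]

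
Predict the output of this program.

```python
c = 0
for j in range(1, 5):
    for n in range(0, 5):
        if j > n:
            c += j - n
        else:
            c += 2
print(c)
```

40

j=1,n=0: 1>0, c = 0+1 = 1
j=1,n=1: not 1>1, c = 1+2 = 3
j=1,n=2: not 1>2, c = 3+2 = 5
j=1,n=3: not 1>3, c = 5+2 = 7
j=1,n=4: not 1>4, c = 7+2 = 9
j=2,n=0: 2>0, c = 9+2 = 11
j=2,n=1: 2>1, c = 11+1 = 12
j=2,n=2: not 2>2, c = 12+2 = 14
j=2,n=3: not 2>3, c = 14+2 = 16
j=2,n=4: not 2>4, c = 16+2 = 18
j=3,n=0: 3>0, c = 18+3 = 21
j=3,n=1: 3>1, c = 21+2 = 23
j=3,n=2: 3>2, c = 23+1 = 24
j=3,n=3: not 3>3, c = 24+2 = 26
j=3,n=4: not 3>4, c = 26+2 = 28
j=4,n=0: 4>0, c = 28+4 = 32
j=4,n=1: 4>1, c = 32+3 = 35
j=4,n=2: 4>2, c = 35+2 = 37
j=4,n=3: 4>3, c = 37+1 = 38
j=4,n=4: not 4>4, c = 38+2 = 40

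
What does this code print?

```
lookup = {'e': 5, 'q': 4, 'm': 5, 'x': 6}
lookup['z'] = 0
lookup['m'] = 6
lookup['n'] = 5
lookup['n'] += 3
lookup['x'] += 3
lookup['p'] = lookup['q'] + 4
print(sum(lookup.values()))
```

40

lookup['z'] = 0 → {'e': 5, 'q': 4, 'm': 5, 'x': 6, 'z': 0}
lookup['m'] = 6 → {'e': 5, 'q': 4, 'm': 6, 'x': 6, 'z': 0}
lookup['n'] = 5 → {'e': 5, 'q': 4, 'm': 6, 'x': 6, 'z': 0, 'n': 5}
lookup['n'] = 5+3 = 8 → {'e': 5, 'q': 4, 'm': 6, 'x': 6, 'z': 0, 'n': 8}
lookup['x'] = 6+3 = 9 → {'e': 5, 'q': 4, 'm': 6, 'x': 9, 'z': 0, 'n': 8}
lookup['p'] = lookup['q']+4 = 8 → {'e': 5, 'q': 4, 'm': 6, 'x': 9, 'z': 0, 'n': 8, 'p': 8}
sum of values = 40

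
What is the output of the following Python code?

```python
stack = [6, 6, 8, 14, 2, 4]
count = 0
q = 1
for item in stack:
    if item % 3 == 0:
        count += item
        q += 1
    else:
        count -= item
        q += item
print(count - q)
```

-47

item=6: %3==0, count = 0+6 = 6; q=2
item=6: %3==0, count = 6+6 = 12; q=3
item=8: not %3==0, count = 12-8 = 4; q=11
item=14: not %3==0, count = 4-14 = -10; q=25
item=2: not %3==0, count = (-10)-2 = -12; q=27
item=4: not %3==0, count = (-12)-4 = -16; q=31
count-q = (-16)-31 = -47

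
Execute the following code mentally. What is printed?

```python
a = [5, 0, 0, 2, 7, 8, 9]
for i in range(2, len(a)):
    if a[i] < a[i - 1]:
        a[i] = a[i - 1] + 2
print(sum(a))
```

i=2: 0>=0, unchanged → [5, 0, 0, 2, 7, 8, 9]
i=3: 2>=0, unchanged → [5, 0, 0, 2, 7, 8, 9]
i=4: 7>=2, unchanged → [5, 0, 0, 2, 7, 8, 9]
i=5: 8>=7, unchanged → [5, 0, 0, 2, 7, 8, 9]
i=6: 9>=8, unchanged → [5, 0, 0, 2, 7, 8, 9]
sum = 31

31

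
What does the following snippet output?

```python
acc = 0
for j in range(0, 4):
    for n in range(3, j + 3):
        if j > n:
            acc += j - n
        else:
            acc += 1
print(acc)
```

6

j=1,n=3: not 1>3, acc = 0+1 = 1
j=2,n=3: not 2>3, acc = 1+1 = 2
j=2,n=4: not 2>4, acc = 2+1 = 3
j=3,n=3: not 3>3, acc = 3+1 = 4
j=3,n=4: not 3>4, acc = 4+1 = 5
j=3,n=5: not 3>5, acc = 5+1 = 6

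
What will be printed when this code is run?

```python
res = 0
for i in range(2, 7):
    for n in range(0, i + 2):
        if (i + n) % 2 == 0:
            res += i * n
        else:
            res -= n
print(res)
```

i=2,n=0: even sum, res = 0+0 = 0
i=2,n=1: odd sum, res = 0-1 = -1
i=2,n=2: even sum, res = (-1)+4 = 3
i=2,n=3: odd sum, res = 3-3 = 0
i=3,n=0: odd sum, res = 0-0 = 0
i=3,n=1: even sum, res = 0+3 = 3
i=3,n=2: odd sum, res = 3-2 = 1
i=3,n=3: even sum, res = 1+9 = 10
i=3,n=4: odd sum, res = 10-4 = 6
i=4,n=0: even sum, res = 6+0 = 6
i=4,n=1: odd sum, res = 6-1 = 5
i=4,n=2: even sum, res = 5+8 = 13
i=4,n=3: odd sum, res = 13-3 = 10
i=4,n=4: even sum, res = 10+16 = 26
i=4,n=5: odd sum, res = 26-5 = 21
i=5,n=0: odd sum, res = 21-0 = 21
i=5,n=1: even sum, res = 21+5 = 26
i=5,n=2: odd sum, res = 26-2 = 24
i=5,n=3: even sum, res = 24+15 = 39
i=5,n=4: odd sum, res = 39-4 = 35
i=5,n=5: even sum, res = 35+25 = 60
i=5,n=6: odd sum, res = 60-6 = 54
i=6,n=0: even sum, res = 54+0 = 54
i=6,n=1: odd sum, res = 54-1 = 53
i=6,n=2: even sum, res = 53+12 = 65
i=6,n=3: odd sum, res = 65-3 = 62
i=6,n=4: even sum, res = 62+24 = 86
i=6,n=5: odd sum, res = 86-5 = 81
i=6,n=6: even sum, res = 81+36 = 117
i=6,n=7: odd sum, res = 117-7 = 110

110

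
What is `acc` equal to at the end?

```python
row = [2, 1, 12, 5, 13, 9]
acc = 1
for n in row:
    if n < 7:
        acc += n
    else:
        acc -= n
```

n=2: <7, acc = 1+2 = 3
n=1: <7, acc = 3+1 = 4
n=12: not <7, acc = 4-12 = -8
n=5: <7, acc = (-8)+5 = -3
n=13: not <7, acc = (-3)-13 = -16
n=9: not <7, acc = (-16)-9 = -25

-25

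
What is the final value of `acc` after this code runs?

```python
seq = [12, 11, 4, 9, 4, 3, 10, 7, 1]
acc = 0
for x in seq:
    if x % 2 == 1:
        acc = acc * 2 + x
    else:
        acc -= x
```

x=12: not odd, acc = 0-12 = -12
x=11: odd, acc = (-12)*2+11 = -13
x=4: not odd, acc = (-13)-4 = -17
x=9: odd, acc = (-17)*2+9 = -25
x=4: not odd, acc = (-25)-4 = -29
x=3: odd, acc = (-29)*2+3 = -55
x=10: not odd, acc = (-55)-10 = -65
x=7: odd, acc = (-65)*2+7 = -123
x=1: odd, acc = (-123)*2+1 = -245

-245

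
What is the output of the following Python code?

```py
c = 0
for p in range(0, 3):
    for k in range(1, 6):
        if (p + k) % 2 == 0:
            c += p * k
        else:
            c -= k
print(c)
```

p=0,k=1: odd sum, c = 0-1 = -1
p=0,k=2: even sum, c = (-1)+0 = -1
p=0,k=3: odd sum, c = (-1)-3 = -4
p=0,k=4: even sum, c = (-4)+0 = -4
p=0,k=5: odd sum, c = (-4)-5 = -9
p=1,k=1: even sum, c = (-9)+1 = -8
p=1,k=2: odd sum, c = (-8)-2 = -10
p=1,k=3: even sum, c = (-10)+3 = -7
p=1,k=4: odd sum, c = (-7)-4 = -11
p=1,k=5: even sum, c = (-11)+5 = -6
p=2,k=1: odd sum, c = (-6)-1 = -7
p=2,k=2: even sum, c = (-7)+4 = -3
p=2,k=3: odd sum, c = (-3)-3 = -6
p=2,k=4: even sum, c = (-6)+8 = 2
p=2,k=5: odd sum, c = 2-5 = -3

-3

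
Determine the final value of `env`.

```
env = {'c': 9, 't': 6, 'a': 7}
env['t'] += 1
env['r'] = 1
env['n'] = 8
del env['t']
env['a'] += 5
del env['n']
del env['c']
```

env['t'] = 6+1 = 7 → {'c': 9, 't': 7, 'a': 7}
env['r'] = 1 → {'c': 9, 't': 7, 'a': 7, 'r': 1}
env['n'] = 8 → {'c': 9, 't': 7, 'a': 7, 'r': 1, 'n': 8}
del 't' → {'c': 9, 'a': 7, 'r': 1, 'n': 8}
env['a'] = 7+5 = 12 → {'c': 9, 'a': 12, 'r': 1, 'n': 8}
del 'n' → {'c': 9, 'a': 12, 'r': 1}
del 'c' → {'a': 12, 'r': 1}

{'a': 12, 'r': 1}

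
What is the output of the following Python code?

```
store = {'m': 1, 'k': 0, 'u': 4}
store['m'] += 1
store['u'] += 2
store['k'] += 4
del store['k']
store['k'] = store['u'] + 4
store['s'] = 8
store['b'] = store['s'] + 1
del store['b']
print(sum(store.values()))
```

store['m'] = 1+1 = 2 → {'m': 2, 'k': 0, 'u': 4}
store['u'] = 4+2 = 6 → {'m': 2, 'k': 0, 'u': 6}
store['k'] = 0+4 = 4 → {'m': 2, 'k': 4, 'u': 6}
del 'k' → {'m': 2, 'u': 6}
store['k'] = store['u']+4 = 10 → {'m': 2, 'u': 6, 'k': 10}
store['s'] = 8 → {'m': 2, 'u': 6, 'k': 10, 's': 8}
store['b'] = store['s']+1 = 9 → {'m': 2, 'u': 6, 'k': 10, 's': 8, 'b': 9}
del 'b' → {'m': 2, 'u': 6, 'k': 10, 's': 8}
sum of values = 26

26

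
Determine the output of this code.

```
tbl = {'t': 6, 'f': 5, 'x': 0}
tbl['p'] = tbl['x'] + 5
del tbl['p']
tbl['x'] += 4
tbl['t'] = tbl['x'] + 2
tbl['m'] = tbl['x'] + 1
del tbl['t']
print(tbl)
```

tbl['p'] = tbl['x']+5 = 5 → {'t': 6, 'f': 5, 'x': 0, 'p': 5}
del 'p' → {'t': 6, 'f': 5, 'x': 0}
tbl['x'] = 0+4 = 4 → {'t': 6, 'f': 5, 'x': 4}
tbl['t'] = tbl['x']+2 = 6 → {'t': 6, 'f': 5, 'x': 4}
tbl['m'] = tbl['x']+1 = 5 → {'t': 6, 'f': 5, 'x': 4, 'm': 5}
del 't' → {'f': 5, 'x': 4, 'm': 5}

{'f': 5, 'x': 4, 'm': 5}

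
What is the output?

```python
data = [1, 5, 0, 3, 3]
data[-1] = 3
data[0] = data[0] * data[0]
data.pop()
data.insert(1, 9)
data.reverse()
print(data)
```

[3, 0, 5, 9, 1]

data[-1] = 3 → [1, 5, 0, 3, 3]
data[0] = data[0]*data[0] = 1*1 = 1 → [1, 5, 0, 3, 3]
pop() removes 3 → [1, 5, 0, 3]
insert 9 at 1 → [1, 9, 5, 0, 3]
reverse → [3, 0, 5, 9, 1]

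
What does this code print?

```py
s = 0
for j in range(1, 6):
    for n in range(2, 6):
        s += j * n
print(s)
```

210

j=1,n=2: s = 0+2 = 2
j=1,n=3: s = 2+3 = 5
j=1,n=4: s = 5+4 = 9
j=1,n=5: s = 9+5 = 14
j=2,n=2: s = 14+4 = 18
j=2,n=3: s = 18+6 = 24
j=2,n=4: s = 24+8 = 32
j=2,n=5: s = 32+10 = 42
j=3,n=2: s = 42+6 = 48
j=3,n=3: s = 48+9 = 57
j=3,n=4: s = 57+12 = 69
j=3,n=5: s = 69+15 = 84
j=4,n=2: s = 84+8 = 92
j=4,n=3: s = 92+12 = 104
j=4,n=4: s = 104+16 = 120
j=4,n=5: s = 120+20 = 140
j=5,n=2: s = 140+10 = 150
j=5,n=3: s = 150+15 = 165
j=5,n=4: s = 165+20 = 185
j=5,n=5: s = 185+25 = 210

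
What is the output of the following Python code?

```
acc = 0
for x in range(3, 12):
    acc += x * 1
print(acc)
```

x=3: acc = 0+3*1 = 3
x=4: acc = 3+4*1 = 7
x=5: acc = 7+5*1 = 12
x=6: acc = 12+6*1 = 18
x=7: acc = 18+7*1 = 25
x=8: acc = 25+8*1 = 33
x=9: acc = 33+9*1 = 42
x=10: acc = 42+10*1 = 52
x=11: acc = 52+11*1 = 63

63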